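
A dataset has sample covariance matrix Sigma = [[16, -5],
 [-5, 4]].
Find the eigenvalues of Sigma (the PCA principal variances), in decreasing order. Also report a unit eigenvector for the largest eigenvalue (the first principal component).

Step 1 — characteristic polynomial of 2×2 Sigma:
  det(Sigma - λI) = λ² - trace · λ + det = 0.
  trace = 16 + 4 = 20, det = 16·4 - (-5)² = 39.
Step 2 — discriminant:
  Δ = trace² - 4·det = 400 - 156 = 244.
Step 3 — eigenvalues:
  λ = (trace ± √Δ)/2 = (20 ± 15.6205)/2,
  λ_1 = 17.8102,  λ_2 = 2.1898.

Step 4 — unit eigenvector for λ_1: solve (Sigma - λ_1 I)v = 0. First row:
  (16 - 17.8102)·v_x + (-5)·v_y = 0, i.e. (-1.8102)·v_x + (-5)·v_y = 0,
  so v ∝ (b, λ_1 - a) = (-5, 1.8102); multiply by -1 so the first entry is positive: u = (5, -1.8102).
  ||u|| = √((5)² + (-1.8102)²) = √(28.277) ≈ 5.3176,
  v_1 = u/||u|| ≈ (0.9403, -0.3404) (||v_1|| = 1).

λ_1 = 17.8102,  λ_2 = 2.1898;  v_1 ≈ (0.9403, -0.3404)


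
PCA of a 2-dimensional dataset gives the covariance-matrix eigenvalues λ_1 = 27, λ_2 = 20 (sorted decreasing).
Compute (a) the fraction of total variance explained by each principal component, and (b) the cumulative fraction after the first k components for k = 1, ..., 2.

Step 1 — total variance = trace(Sigma) = Σ λ_i = 27 + 20 = 47.

Step 2 — fraction explained by component i = λ_i / Σ λ:
  PC1: 27/47 = 0.5745
  PC2: 20/47 = 0.4255

Step 3 — cumulative fraction after k components = (λ_1 + ... + λ_k) / Σ λ:
  k = 1: 27/47 = 0.5745
  k = 2: (27 + 20)/47 = 47/47 = 1

Summary (fraction, with percent):

explained: PC1 0.5745 (57.45%), PC2 0.4255 (42.55%);  cumulative: 0.5745, 1


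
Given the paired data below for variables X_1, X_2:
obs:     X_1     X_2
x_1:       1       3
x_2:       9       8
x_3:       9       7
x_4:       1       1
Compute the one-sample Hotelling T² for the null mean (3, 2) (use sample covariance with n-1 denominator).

Step 1 — sample mean vector:
  mean(X_1) = (1 + 9 + 9 + 1) / 4 = 20/4 = 5
  mean(X_2) = (3 + 8 + 7 + 1) / 4 = 19/4 = 4.75
  x̄ = (5, 4.75),  deviation x̄ - mu_0 = (5, 4.75) - (3, 2) = (2, 2.75).

Step 2 — sample covariance matrix, S[i,j] = (1/(n-1)) · Σ_k (x_{k,i} - mean_i) · (x_{k,j} - mean_j), divisor n-1 = 3:
  S[X_1,X_1] = ((-4)·(-4) + (4)·(4) + (4)·(4) + (-4)·(-4)) / 3 = 64/3 = 21.3333
  S[X_1,X_2] = ((-4)·(-1.75) + (4)·(3.25) + (4)·(2.25) + (-4)·(-3.75)) / 3 = 44/3 = 14.6667
  S[X_2,X_2] = ((-1.75)·(-1.75) + (3.25)·(3.25) + (2.25)·(2.25) + (-3.75)·(-3.75)) / 3 = 32.75/3 = 10.9167
  S = [[21.3333, 14.6667],
 [14.6667, 10.9167]].

Step 3 — invert S. det(S) = 21.3333·10.9167 - (14.6667)² = 17.7778.
  S^{-1} = (1/det) · [[d, -b], [-b, a]] = [[0.6141, -0.825],
 [-0.825, 1.2]].

Step 4 — quadratic form (x̄ - mu_0)^T · S^{-1} · (x̄ - mu_0):
  S^{-1} · (x̄ - mu_0) = (-1.0406, 1.65),
  (x̄ - mu_0)^T · [...] = (2)·(-1.0406) + (2.75)·(1.65) = 2.4563.

Step 5 — scale by n: T² = 4 · 2.4563 = 9.825.

T² ≈ 9.825


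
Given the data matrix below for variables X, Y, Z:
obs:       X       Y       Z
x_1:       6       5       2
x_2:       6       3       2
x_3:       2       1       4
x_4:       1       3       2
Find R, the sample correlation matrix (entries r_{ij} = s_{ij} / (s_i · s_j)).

Step 1 — column means:
  mean(X) = (6 + 6 + 2 + 1) / 4 = 15/4 = 3.75
  mean(Y) = (5 + 3 + 1 + 3) / 4 = 12/4 = 3
  mean(Z) = (2 + 2 + 4 + 2) / 4 = 10/4 = 2.5

Step 2 — sample variances and covariances s[i,j] = (1/(n-1)) · Σ_k (x_{k,i} - mean_i) · (x_{k,j} - mean_j), with n-1 = 3:
  s[X,X] = ((2.25)·(2.25) + (2.25)·(2.25) + (-1.75)·(-1.75) + (-2.75)·(-2.75)) / 3 = 20.75/3 = 6.9167
  s[X,Y] = ((2.25)·(2) + (2.25)·(0) + (-1.75)·(-2) + (-2.75)·(0)) / 3 = 8/3 = 2.6667
  s[X,Z] = ((2.25)·(-0.5) + (2.25)·(-0.5) + (-1.75)·(1.5) + (-2.75)·(-0.5)) / 3 = -3.5/3 = -1.1667
  s[Y,Y] = ((2)·(2) + (0)·(0) + (-2)·(-2) + (0)·(0)) / 3 = 8/3 = 2.6667
  s[Y,Z] = ((2)·(-0.5) + (0)·(-0.5) + (-2)·(1.5) + (0)·(-0.5)) / 3 = -4/3 = -1.3333
  s[Z,Z] = ((-0.5)·(-0.5) + (-0.5)·(-0.5) + (1.5)·(1.5) + (-0.5)·(-0.5)) / 3 = 3/3 = 1
  Sample standard deviations s_i = √(s[i,i]):
  s(X) = √(6.9167) = 2.63
  s(Y) = √(2.6667) = 1.633
  s(Z) = √(1) = 1

Step 3 — r_{ij} = s_{ij} / (s_i · s_j):
  r[X,X] = 1 (diagonal).
  r[X,Y] = 2.6667 / (2.63 · 1.633) = 2.6667 / 4.2947 = 0.6209
  r[X,Z] = -1.1667 / (2.63 · 1) = -1.1667 / 2.63 = -0.4436
  r[Y,Y] = 1 (diagonal).
  r[Y,Z] = -1.3333 / (1.633 · 1) = -1.3333 / 1.633 = -0.8165
  r[Z,Z] = 1 (diagonal).

R is symmetric with unit diagonal. Assembling:

R = [[1, 0.6209, -0.4436],
 [0.6209, 1, -0.8165],
 [-0.4436, -0.8165, 1]]


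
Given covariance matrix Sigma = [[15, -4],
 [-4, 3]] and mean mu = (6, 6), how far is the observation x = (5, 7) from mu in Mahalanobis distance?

Step 1 — centre the observation: (x - mu) = (-1, 1).

Step 2 — invert Sigma. det(Sigma) = 15·3 - (-4)² = 29.
  Sigma^{-1} = (1/det) · [[d, -b], [-b, a]] = [[0.1034, 0.1379],
 [0.1379, 0.5172]].

Step 3 — form the quadratic (x - mu)^T · Sigma^{-1} · (x - mu):
  Sigma^{-1} · (x - mu) = (0.0345, 0.3793).
  (x - mu)^T · [Sigma^{-1} · (x - mu)] = (-1)·(0.0345) + (1)·(0.3793) = 0.3448.

Step 4 — take square root: d = √(0.3448) ≈ 0.5872.

d(x, mu) = √(0.3448) ≈ 0.5872


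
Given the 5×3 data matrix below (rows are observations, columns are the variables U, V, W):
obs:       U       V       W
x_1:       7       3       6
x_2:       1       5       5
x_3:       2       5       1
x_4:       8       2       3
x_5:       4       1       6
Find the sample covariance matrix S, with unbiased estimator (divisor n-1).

Step 1 — column means:
  mean(U) = (7 + 1 + 2 + 8 + 4) / 5 = 22/5 = 4.4
  mean(V) = (3 + 5 + 5 + 2 + 1) / 5 = 16/5 = 3.2
  mean(W) = (6 + 5 + 1 + 3 + 6) / 5 = 21/5 = 4.2

Step 2 — sample covariance S[i,j] = (1/(n-1)) · Σ_k (x_{k,i} - mean_i) · (x_{k,j} - mean_j), with n-1 = 4.
  S[U,U] = ((2.6)·(2.6) + (-3.4)·(-3.4) + (-2.4)·(-2.4) + (3.6)·(3.6) + (-0.4)·(-0.4)) / 4 = 37.2/4 = 9.3
  S[U,V] = ((2.6)·(-0.2) + (-3.4)·(1.8) + (-2.4)·(1.8) + (3.6)·(-1.2) + (-0.4)·(-2.2)) / 4 = -14.4/4 = -3.6
  S[U,W] = ((2.6)·(1.8) + (-3.4)·(0.8) + (-2.4)·(-3.2) + (3.6)·(-1.2) + (-0.4)·(1.8)) / 4 = 4.6/4 = 1.15
  S[V,V] = ((-0.2)·(-0.2) + (1.8)·(1.8) + (1.8)·(1.8) + (-1.2)·(-1.2) + (-2.2)·(-2.2)) / 4 = 12.8/4 = 3.2
  S[V,W] = ((-0.2)·(1.8) + (1.8)·(0.8) + (1.8)·(-3.2) + (-1.2)·(-1.2) + (-2.2)·(1.8)) / 4 = -7.2/4 = -1.8
  S[W,W] = ((1.8)·(1.8) + (0.8)·(0.8) + (-3.2)·(-3.2) + (-1.2)·(-1.2) + (1.8)·(1.8)) / 4 = 18.8/4 = 4.7

S is symmetric (S[j,i] = S[i,j]). Assembling:

S = [[9.3, -3.6, 1.15],
 [-3.6, 3.2, -1.8],
 [1.15, -1.8, 4.7]]


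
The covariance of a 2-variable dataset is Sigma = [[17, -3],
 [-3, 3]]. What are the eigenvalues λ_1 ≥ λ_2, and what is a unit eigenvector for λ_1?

Step 1 — characteristic polynomial of 2×2 Sigma:
  det(Sigma - λI) = λ² - trace · λ + det = 0.
  trace = 17 + 3 = 20, det = 17·3 - (-3)² = 42.
Step 2 — discriminant:
  Δ = trace² - 4·det = 400 - 168 = 232.
Step 3 — eigenvalues:
  λ = (trace ± √Δ)/2 = (20 ± 15.2315)/2,
  λ_1 = 17.6158,  λ_2 = 2.3842.

Step 4 — unit eigenvector for λ_1: solve (Sigma - λ_1 I)v = 0. First row:
  (17 - 17.6158)·v_x + (-3)·v_y = 0, i.e. (-0.6158)·v_x + (-3)·v_y = 0,
  so v ∝ (b, λ_1 - a) = (-3, 0.6158); multiply by -1 so the first entry is positive: u = (3, -0.6158).
  ||u|| = √((3)² + (-0.6158)²) = √(9.3792) ≈ 3.0625,
  v_1 = u/||u|| ≈ (0.9796, -0.2011) (||v_1|| = 1).

λ_1 = 17.6158,  λ_2 = 2.3842;  v_1 ≈ (0.9796, -0.2011)


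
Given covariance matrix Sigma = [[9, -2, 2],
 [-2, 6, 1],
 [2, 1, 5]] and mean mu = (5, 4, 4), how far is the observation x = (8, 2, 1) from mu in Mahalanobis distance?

Step 1 — centre the observation: (x - mu) = (3, -2, -3).

Step 2 — invert Sigma (cofactor / det for 3×3, or solve directly):
  Sigma^{-1} = [[0.1388, 0.0574, -0.067],
 [0.0574, 0.1962, -0.0622],
 [-0.067, -0.0622, 0.2392]].

Step 3 — form the quadratic (x - mu)^T · Sigma^{-1} · (x - mu):
  Sigma^{-1} · (x - mu) = (0.5024, -0.0335, -0.7943).
  (x - mu)^T · [Sigma^{-1} · (x - mu)] = (3)·(0.5024) + (-2)·(-0.0335) + (-3)·(-0.7943) = 3.9569.

Step 4 — take square root: d = √(3.9569) ≈ 1.9892.

d(x, mu) = √(3.9569) ≈ 1.9892


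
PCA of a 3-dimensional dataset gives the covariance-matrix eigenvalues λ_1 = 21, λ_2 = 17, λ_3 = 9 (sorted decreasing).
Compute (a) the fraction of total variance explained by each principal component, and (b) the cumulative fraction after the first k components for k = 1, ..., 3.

Step 1 — total variance = trace(Sigma) = Σ λ_i = 21 + 17 + 9 = 47.

Step 2 — fraction explained by component i = λ_i / Σ λ:
  PC1: 21/47 = 0.4468
  PC2: 17/47 = 0.3617
  PC3: 9/47 = 0.1915

Step 3 — cumulative fraction after k components = (λ_1 + ... + λ_k) / Σ λ:
  k = 1: 21/47 = 0.4468
  k = 2: (21 + 17)/47 = 38/47 = 0.8085
  k = 3: (21 + 17 + 9)/47 = 47/47 = 1

Summary (fraction, with percent):

explained: PC1 0.4468 (44.68%), PC2 0.3617 (36.17%), PC3 0.1915 (19.15%);  cumulative: 0.4468, 0.8085, 1


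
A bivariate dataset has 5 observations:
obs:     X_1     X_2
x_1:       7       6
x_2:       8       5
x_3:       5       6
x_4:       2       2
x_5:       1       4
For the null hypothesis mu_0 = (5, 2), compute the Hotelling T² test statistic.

Step 1 — sample mean vector:
  mean(X_1) = (7 + 8 + 5 + 2 + 1) / 5 = 23/5 = 4.6
  mean(X_2) = (6 + 5 + 6 + 2 + 4) / 5 = 23/5 = 4.6
  x̄ = (4.6, 4.6),  deviation x̄ - mu_0 = (4.6, 4.6) - (5, 2) = (-0.4, 2.6).

Step 2 — sample covariance matrix, S[i,j] = (1/(n-1)) · Σ_k (x_{k,i} - mean_i) · (x_{k,j} - mean_j), divisor n-1 = 4:
  S[X_1,X_1] = ((2.4)·(2.4) + (3.4)·(3.4) + (0.4)·(0.4) + (-2.6)·(-2.6) + (-3.6)·(-3.6)) / 4 = 37.2/4 = 9.3
  S[X_1,X_2] = ((2.4)·(1.4) + (3.4)·(0.4) + (0.4)·(1.4) + (-2.6)·(-2.6) + (-3.6)·(-0.6)) / 4 = 14.2/4 = 3.55
  S[X_2,X_2] = ((1.4)·(1.4) + (0.4)·(0.4) + (1.4)·(1.4) + (-2.6)·(-2.6) + (-0.6)·(-0.6)) / 4 = 11.2/4 = 2.8
  S = [[9.3, 3.55],
 [3.55, 2.8]].

Step 3 — invert S. det(S) = 9.3·2.8 - (3.55)² = 13.4375.
  S^{-1} = (1/det) · [[d, -b], [-b, a]] = [[0.2084, -0.2642],
 [-0.2642, 0.6921]].

Step 4 — quadratic form (x̄ - mu_0)^T · S^{-1} · (x̄ - mu_0):
  S^{-1} · (x̄ - mu_0) = (-0.7702, 1.9051),
  (x̄ - mu_0)^T · [...] = (-0.4)·(-0.7702) + (2.6)·(1.9051) = 5.2614.

Step 5 — scale by n: T² = 5 · 5.2614 = 26.307.

T² ≈ 26.307


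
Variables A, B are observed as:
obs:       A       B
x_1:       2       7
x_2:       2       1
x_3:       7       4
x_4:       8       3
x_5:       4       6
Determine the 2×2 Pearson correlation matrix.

Step 1 — column means:
  mean(A) = (2 + 2 + 7 + 8 + 4) / 5 = 23/5 = 4.6
  mean(B) = (7 + 1 + 4 + 3 + 6) / 5 = 21/5 = 4.2

Step 2 — sample variances and covariances s[i,j] = (1/(n-1)) · Σ_k (x_{k,i} - mean_i) · (x_{k,j} - mean_j), with n-1 = 4:
  s[A,A] = ((-2.6)·(-2.6) + (-2.6)·(-2.6) + (2.4)·(2.4) + (3.4)·(3.4) + (-0.6)·(-0.6)) / 4 = 31.2/4 = 7.8
  s[A,B] = ((-2.6)·(2.8) + (-2.6)·(-3.2) + (2.4)·(-0.2) + (3.4)·(-1.2) + (-0.6)·(1.8)) / 4 = -4.6/4 = -1.15
  s[B,B] = ((2.8)·(2.8) + (-3.2)·(-3.2) + (-0.2)·(-0.2) + (-1.2)·(-1.2) + (1.8)·(1.8)) / 4 = 22.8/4 = 5.7
  Sample standard deviations s_i = √(s[i,i]):
  s(A) = √(7.8) = 2.7928
  s(B) = √(5.7) = 2.3875

Step 3 — r_{ij} = s_{ij} / (s_i · s_j):
  r[A,A] = 1 (diagonal).
  r[A,B] = -1.15 / (2.7928 · 2.3875) = -1.15 / 6.6678 = -0.1725
  r[B,B] = 1 (diagonal).

R is symmetric with unit diagonal. Assembling:

R = [[1, -0.1725],
 [-0.1725, 1]]


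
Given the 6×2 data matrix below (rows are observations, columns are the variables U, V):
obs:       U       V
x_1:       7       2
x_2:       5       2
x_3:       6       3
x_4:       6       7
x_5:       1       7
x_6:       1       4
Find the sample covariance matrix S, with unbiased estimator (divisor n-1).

Step 1 — column means:
  mean(U) = (7 + 5 + 6 + 6 + 1 + 1) / 6 = 26/6 = 4.3333
  mean(V) = (2 + 2 + 3 + 7 + 7 + 4) / 6 = 25/6 = 4.1667

Step 2 — sample covariance S[i,j] = (1/(n-1)) · Σ_k (x_{k,i} - mean_i) · (x_{k,j} - mean_j), with n-1 = 5.
  S[U,U] = ((2.6667)·(2.6667) + (0.6667)·(0.6667) + (1.6667)·(1.6667) + (1.6667)·(1.6667) + (-3.3333)·(-3.3333) + (-3.3333)·(-3.3333)) / 5 = 35.3333/5 = 7.0667
  S[U,V] = ((2.6667)·(-2.1667) + (0.6667)·(-2.1667) + (1.6667)·(-1.1667) + (1.6667)·(2.8333) + (-3.3333)·(2.8333) + (-3.3333)·(-0.1667)) / 5 = -13.3333/5 = -2.6667
  S[V,V] = ((-2.1667)·(-2.1667) + (-2.1667)·(-2.1667) + (-1.1667)·(-1.1667) + (2.8333)·(2.8333) + (2.8333)·(2.8333) + (-0.1667)·(-0.1667)) / 5 = 26.8333/5 = 5.3667

S is symmetric (S[j,i] = S[i,j]). Assembling:

S = [[7.0667, -2.6667],
 [-2.6667, 5.3667]]


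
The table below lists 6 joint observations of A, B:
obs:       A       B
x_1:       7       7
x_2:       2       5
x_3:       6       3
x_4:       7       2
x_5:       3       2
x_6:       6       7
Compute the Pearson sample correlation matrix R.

Step 1 — column means:
  mean(A) = (7 + 2 + 6 + 7 + 3 + 6) / 6 = 31/6 = 5.1667
  mean(B) = (7 + 5 + 3 + 2 + 2 + 7) / 6 = 26/6 = 4.3333

Step 2 — sample variances and covariances s[i,j] = (1/(n-1)) · Σ_k (x_{k,i} - mean_i) · (x_{k,j} - mean_j), with n-1 = 5:
  s[A,A] = ((1.8333)·(1.8333) + (-3.1667)·(-3.1667) + (0.8333)·(0.8333) + (1.8333)·(1.8333) + (-2.1667)·(-2.1667) + (0.8333)·(0.8333)) / 5 = 22.8333/5 = 4.5667
  s[A,B] = ((1.8333)·(2.6667) + (-3.1667)·(0.6667) + (0.8333)·(-1.3333) + (1.8333)·(-2.3333) + (-2.1667)·(-2.3333) + (0.8333)·(2.6667)) / 5 = 4.6667/5 = 0.9333
  s[B,B] = ((2.6667)·(2.6667) + (0.6667)·(0.6667) + (-1.3333)·(-1.3333) + (-2.3333)·(-2.3333) + (-2.3333)·(-2.3333) + (2.6667)·(2.6667)) / 5 = 27.3333/5 = 5.4667
  Sample standard deviations s_i = √(s[i,i]):
  s(A) = √(4.5667) = 2.137
  s(B) = √(5.4667) = 2.3381

Step 3 — r_{ij} = s_{ij} / (s_i · s_j):
  r[A,A] = 1 (diagonal).
  r[A,B] = 0.9333 / (2.137 · 2.3381) = 0.9333 / 4.9964 = 0.1868
  r[B,B] = 1 (diagonal).

R is symmetric with unit diagonal. Assembling:

R = [[1, 0.1868],
 [0.1868, 1]]


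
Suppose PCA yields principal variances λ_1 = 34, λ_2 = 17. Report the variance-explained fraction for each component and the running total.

Step 1 — total variance = trace(Sigma) = Σ λ_i = 34 + 17 = 51.

Step 2 — fraction explained by component i = λ_i / Σ λ:
  PC1: 34/51 = 0.6667
  PC2: 17/51 = 0.3333

Step 3 — cumulative fraction after k components = (λ_1 + ... + λ_k) / Σ λ:
  k = 1: 34/51 = 0.6667
  k = 2: (34 + 17)/51 = 51/51 = 1

Summary (fraction, with percent):

explained: PC1 0.6667 (66.67%), PC2 0.3333 (33.33%);  cumulative: 0.6667, 1


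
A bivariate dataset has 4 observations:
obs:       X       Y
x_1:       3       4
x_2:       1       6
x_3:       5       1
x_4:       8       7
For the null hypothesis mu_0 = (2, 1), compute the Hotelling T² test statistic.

Step 1 — sample mean vector:
  mean(X) = (3 + 1 + 5 + 8) / 4 = 17/4 = 4.25
  mean(Y) = (4 + 6 + 1 + 7) / 4 = 18/4 = 4.5
  x̄ = (4.25, 4.5),  deviation x̄ - mu_0 = (4.25, 4.5) - (2, 1) = (2.25, 3.5).

Step 2 — sample covariance matrix, S[i,j] = (1/(n-1)) · Σ_k (x_{k,i} - mean_i) · (x_{k,j} - mean_j), divisor n-1 = 3:
  S[X,X] = ((-1.25)·(-1.25) + (-3.25)·(-3.25) + (0.75)·(0.75) + (3.75)·(3.75)) / 3 = 26.75/3 = 8.9167
  S[X,Y] = ((-1.25)·(-0.5) + (-3.25)·(1.5) + (0.75)·(-3.5) + (3.75)·(2.5)) / 3 = 2.5/3 = 0.8333
  S[Y,Y] = ((-0.5)·(-0.5) + (1.5)·(1.5) + (-3.5)·(-3.5) + (2.5)·(2.5)) / 3 = 21/3 = 7
  S = [[8.9167, 0.8333],
 [0.8333, 7]].

Step 3 — invert S. det(S) = 8.9167·7 - (0.8333)² = 61.7222.
  S^{-1} = (1/det) · [[d, -b], [-b, a]] = [[0.1134, -0.0135],
 [-0.0135, 0.1445]].

Step 4 — quadratic form (x̄ - mu_0)^T · S^{-1} · (x̄ - mu_0):
  S^{-1} · (x̄ - mu_0) = (0.2079, 0.4752),
  (x̄ - mu_0)^T · [...] = (2.25)·(0.2079) + (3.5)·(0.4752) = 2.1312.

Step 5 — scale by n: T² = 4 · 2.1312 = 8.5248.

T² ≈ 8.5248


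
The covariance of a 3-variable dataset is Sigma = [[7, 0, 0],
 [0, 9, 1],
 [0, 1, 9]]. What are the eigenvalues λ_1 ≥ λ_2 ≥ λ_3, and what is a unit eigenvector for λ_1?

Step 1 — characteristic polynomial p(λ) = det(λI - Sigma) = λ³ - tr·λ² + c_1·λ - det, where tr = trace, c_1 = sum of the principal 2×2 minors, det = det(Sigma):
  tr = 7 + 9 + 9 = 25,
  c_1 = (7·9 - (0)²) + (7·9 - (0)²) + (9·9 - (1)²) = 63 + 63 + 80 = 206,
  det = 7·(9·9 - (1)²) - (0)·((0)·9 - (1)·(0)) + (0)·((0)·(1) - 9·(0)) = 7·(80) - (0)·(0) + (0)·(0) = 560.
  So p(λ) = λ³ - 25λ² + 206λ - 560.
Step 2 — look for an integer root (rational root theorem: any rational root is an integer divisor of 560). Testing λ = 7:
  p(7) = 343 - 1225 + 1442 - 560 = 0  ✓
  Dividing out (λ - 7): p(λ) = (λ - 7)(λ² - 18λ + 80).
Step 3 — remaining eigenvalues from the quadratic λ² - 18λ + 80 = 0:
  Δ = 18² - 4·80 = 324 - 320 = 4,  λ = (18 ± √4)/2 = (18 ± 2)/2 = 10 or 8.
  Sorted: λ_1 = 10,  λ_2 = 8,  λ_3 = 7  (check: sum = 25 = tr ✓).

Step 4 — unit eigenvector for λ_1 = 10: v spans the null space of (Sigma - λ_1 I), whose rows are
  r_1 = (-3, 0, 0),  r_2 = (0, -1, 1),  r_3 = (0, 1, -1).
  v is orthogonal to every row, so take v ∝ r_1 × r_2 = ((0)·(1) - (0)·(-1), (0)·(0) - (-3)·(1), (-3)·(-1) - (0)·(0)) = (0, 3, 3).
  Rescale (divide by 3): u = (0, 1, 1).
  ||u|| = √((0)² + (1)² + (1)²) = √(2) ≈ 1.4142,  v_1 = u/||u|| ≈ (0, 0.7071, 0.7071) (||v_1|| = 1).

λ_1 = 10,  λ_2 = 8,  λ_3 = 7;  v_1 ≈ (0, 0.7071, 0.7071)


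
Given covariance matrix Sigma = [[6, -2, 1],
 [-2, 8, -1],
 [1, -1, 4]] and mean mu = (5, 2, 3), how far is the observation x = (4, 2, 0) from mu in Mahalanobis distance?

Step 1 — centre the observation: (x - mu) = (-1, 0, -3).

Step 2 — invert Sigma (cofactor / det for 3×3, or solve directly):
  Sigma^{-1} = [[0.1867, 0.0422, -0.0361],
 [0.0422, 0.1386, 0.0241],
 [-0.0361, 0.0241, 0.2651]].

Step 3 — form the quadratic (x - mu)^T · Sigma^{-1} · (x - mu):
  Sigma^{-1} · (x - mu) = (-0.0783, -0.1145, -0.759).
  (x - mu)^T · [Sigma^{-1} · (x - mu)] = (-1)·(-0.0783) + (0)·(-0.1145) + (-3)·(-0.759) = 2.3554.

Step 4 — take square root: d = √(2.3554) ≈ 1.5347.

d(x, mu) = √(2.3554) ≈ 1.5347


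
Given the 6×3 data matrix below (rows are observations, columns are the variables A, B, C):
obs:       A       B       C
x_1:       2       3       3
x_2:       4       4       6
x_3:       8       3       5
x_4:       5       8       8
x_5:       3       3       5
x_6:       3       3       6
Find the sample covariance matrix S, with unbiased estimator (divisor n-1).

Step 1 — column means:
  mean(A) = (2 + 4 + 8 + 5 + 3 + 3) / 6 = 25/6 = 4.1667
  mean(B) = (3 + 4 + 3 + 8 + 3 + 3) / 6 = 24/6 = 4
  mean(C) = (3 + 6 + 5 + 8 + 5 + 6) / 6 = 33/6 = 5.5

Step 2 — sample covariance S[i,j] = (1/(n-1)) · Σ_k (x_{k,i} - mean_i) · (x_{k,j} - mean_j), with n-1 = 5.
  S[A,A] = ((-2.1667)·(-2.1667) + (-0.1667)·(-0.1667) + (3.8333)·(3.8333) + (0.8333)·(0.8333) + (-1.1667)·(-1.1667) + (-1.1667)·(-1.1667)) / 5 = 22.8333/5 = 4.5667
  S[A,B] = ((-2.1667)·(-1) + (-0.1667)·(0) + (3.8333)·(-1) + (0.8333)·(4) + (-1.1667)·(-1) + (-1.1667)·(-1)) / 5 = 4/5 = 0.8
  S[A,C] = ((-2.1667)·(-2.5) + (-0.1667)·(0.5) + (3.8333)·(-0.5) + (0.8333)·(2.5) + (-1.1667)·(-0.5) + (-1.1667)·(0.5)) / 5 = 5.5/5 = 1.1
  S[B,B] = ((-1)·(-1) + (0)·(0) + (-1)·(-1) + (4)·(4) + (-1)·(-1) + (-1)·(-1)) / 5 = 20/5 = 4
  S[B,C] = ((-1)·(-2.5) + (0)·(0.5) + (-1)·(-0.5) + (4)·(2.5) + (-1)·(-0.5) + (-1)·(0.5)) / 5 = 13/5 = 2.6
  S[C,C] = ((-2.5)·(-2.5) + (0.5)·(0.5) + (-0.5)·(-0.5) + (2.5)·(2.5) + (-0.5)·(-0.5) + (0.5)·(0.5)) / 5 = 13.5/5 = 2.7

S is symmetric (S[j,i] = S[i,j]). Assembling:

S = [[4.5667, 0.8, 1.1],
 [0.8, 4, 2.6],
 [1.1, 2.6, 2.7]]


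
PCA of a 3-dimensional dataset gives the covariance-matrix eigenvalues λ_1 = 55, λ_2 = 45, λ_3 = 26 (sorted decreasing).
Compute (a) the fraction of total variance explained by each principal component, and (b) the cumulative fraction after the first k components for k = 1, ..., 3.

Step 1 — total variance = trace(Sigma) = Σ λ_i = 55 + 45 + 26 = 126.

Step 2 — fraction explained by component i = λ_i / Σ λ:
  PC1: 55/126 = 0.4365
  PC2: 45/126 = 0.3571
  PC3: 26/126 = 0.2063

Step 3 — cumulative fraction after k components = (λ_1 + ... + λ_k) / Σ λ:
  k = 1: 55/126 = 0.4365
  k = 2: (55 + 45)/126 = 100/126 = 0.7937
  k = 3: (55 + 45 + 26)/126 = 126/126 = 1

Summary (fraction, with percent):

explained: PC1 0.4365 (43.65%), PC2 0.3571 (35.71%), PC3 0.2063 (20.63%);  cumulative: 0.4365, 0.7937, 1


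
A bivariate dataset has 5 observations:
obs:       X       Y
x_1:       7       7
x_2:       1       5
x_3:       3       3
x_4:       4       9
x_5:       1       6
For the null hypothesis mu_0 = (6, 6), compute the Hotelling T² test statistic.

Step 1 — sample mean vector:
  mean(X) = (7 + 1 + 3 + 4 + 1) / 5 = 16/5 = 3.2
  mean(Y) = (7 + 5 + 3 + 9 + 6) / 5 = 30/5 = 6
  x̄ = (3.2, 6),  deviation x̄ - mu_0 = (3.2, 6) - (6, 6) = (-2.8, 0).

Step 2 — sample covariance matrix, S[i,j] = (1/(n-1)) · Σ_k (x_{k,i} - mean_i) · (x_{k,j} - mean_j), divisor n-1 = 4:
  S[X,X] = ((3.8)·(3.8) + (-2.2)·(-2.2) + (-0.2)·(-0.2) + (0.8)·(0.8) + (-2.2)·(-2.2)) / 4 = 24.8/4 = 6.2
  S[X,Y] = ((3.8)·(1) + (-2.2)·(-1) + (-0.2)·(-3) + (0.8)·(3) + (-2.2)·(0)) / 4 = 9/4 = 2.25
  S[Y,Y] = ((1)·(1) + (-1)·(-1) + (-3)·(-3) + (3)·(3) + (0)·(0)) / 4 = 20/4 = 5
  S = [[6.2, 2.25],
 [2.25, 5]].

Step 3 — invert S. det(S) = 6.2·5 - (2.25)² = 25.9375.
  S^{-1} = (1/det) · [[d, -b], [-b, a]] = [[0.1928, -0.0867],
 [-0.0867, 0.239]].

Step 4 — quadratic form (x̄ - mu_0)^T · S^{-1} · (x̄ - mu_0):
  S^{-1} · (x̄ - mu_0) = (-0.5398, 0.2429),
  (x̄ - mu_0)^T · [...] = (-2.8)·(-0.5398) + (0)·(0.2429) = 1.5113.

Step 5 — scale by n: T² = 5 · 1.5113 = 7.5566.

T² ≈ 7.5566


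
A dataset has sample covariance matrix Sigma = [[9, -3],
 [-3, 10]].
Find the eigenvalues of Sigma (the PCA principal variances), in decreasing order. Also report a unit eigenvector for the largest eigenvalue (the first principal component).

Step 1 — characteristic polynomial of 2×2 Sigma:
  det(Sigma - λI) = λ² - trace · λ + det = 0.
  trace = 9 + 10 = 19, det = 9·10 - (-3)² = 81.
Step 2 — discriminant:
  Δ = trace² - 4·det = 361 - 324 = 37.
Step 3 — eigenvalues:
  λ = (trace ± √Δ)/2 = (19 ± 6.0828)/2,
  λ_1 = 12.5414,  λ_2 = 6.4586.

Step 4 — unit eigenvector for λ_1: solve (Sigma - λ_1 I)v = 0. First row:
  (9 - 12.5414)·v_x + (-3)·v_y = 0, i.e. (-3.5414)·v_x + (-3)·v_y = 0,
  so v ∝ (b, λ_1 - a) = (-3, 3.5414); multiply by -1 so the first entry is positive: u = (3, -3.5414).
  ||u|| = √((3)² + (-3.5414)²) = √(21.5414) ≈ 4.6413,
  v_1 = u/||u|| ≈ (0.6464, -0.763) (||v_1|| = 1).

λ_1 = 12.5414,  λ_2 = 6.4586;  v_1 ≈ (0.6464, -0.763)


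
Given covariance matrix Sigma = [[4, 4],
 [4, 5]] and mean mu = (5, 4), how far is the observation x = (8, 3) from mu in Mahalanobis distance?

Step 1 — centre the observation: (x - mu) = (3, -1).

Step 2 — invert Sigma. det(Sigma) = 4·5 - (4)² = 4.
  Sigma^{-1} = (1/det) · [[d, -b], [-b, a]] = [[1.25, -1],
 [-1, 1]].

Step 3 — form the quadratic (x - mu)^T · Sigma^{-1} · (x - mu):
  Sigma^{-1} · (x - mu) = (4.75, -4).
  (x - mu)^T · [Sigma^{-1} · (x - mu)] = (3)·(4.75) + (-1)·(-4) = 18.25.

Step 4 — take square root: d = √(18.25) ≈ 4.272.

d(x, mu) = √(18.25) ≈ 4.272


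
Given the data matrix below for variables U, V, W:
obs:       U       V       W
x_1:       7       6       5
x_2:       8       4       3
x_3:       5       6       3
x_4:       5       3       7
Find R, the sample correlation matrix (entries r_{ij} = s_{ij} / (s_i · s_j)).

Step 1 — column means:
  mean(U) = (7 + 8 + 5 + 5) / 4 = 25/4 = 6.25
  mean(V) = (6 + 4 + 6 + 3) / 4 = 19/4 = 4.75
  mean(W) = (5 + 3 + 3 + 7) / 4 = 18/4 = 4.5

Step 2 — sample variances and covariances s[i,j] = (1/(n-1)) · Σ_k (x_{k,i} - mean_i) · (x_{k,j} - mean_j), with n-1 = 3:
  s[U,U] = ((0.75)·(0.75) + (1.75)·(1.75) + (-1.25)·(-1.25) + (-1.25)·(-1.25)) / 3 = 6.75/3 = 2.25
  s[U,V] = ((0.75)·(1.25) + (1.75)·(-0.75) + (-1.25)·(1.25) + (-1.25)·(-1.75)) / 3 = 0.25/3 = 0.0833
  s[U,W] = ((0.75)·(0.5) + (1.75)·(-1.5) + (-1.25)·(-1.5) + (-1.25)·(2.5)) / 3 = -3.5/3 = -1.1667
  s[V,V] = ((1.25)·(1.25) + (-0.75)·(-0.75) + (1.25)·(1.25) + (-1.75)·(-1.75)) / 3 = 6.75/3 = 2.25
  s[V,W] = ((1.25)·(0.5) + (-0.75)·(-1.5) + (1.25)·(-1.5) + (-1.75)·(2.5)) / 3 = -4.5/3 = -1.5
  s[W,W] = ((0.5)·(0.5) + (-1.5)·(-1.5) + (-1.5)·(-1.5) + (2.5)·(2.5)) / 3 = 11/3 = 3.6667
  Sample standard deviations s_i = √(s[i,i]):
  s(U) = √(2.25) = 1.5
  s(V) = √(2.25) = 1.5
  s(W) = √(3.6667) = 1.9149

Step 3 — r_{ij} = s_{ij} / (s_i · s_j):
  r[U,U] = 1 (diagonal).
  r[U,V] = 0.0833 / (1.5 · 1.5) = 0.0833 / 2.25 = 0.037
  r[U,W] = -1.1667 / (1.5 · 1.9149) = -1.1667 / 2.8723 = -0.4062
  r[V,V] = 1 (diagonal).
  r[V,W] = -1.5 / (1.5 · 1.9149) = -1.5 / 2.8723 = -0.5222
  r[W,W] = 1 (diagonal).

R is symmetric with unit diagonal. Assembling:

R = [[1, 0.037, -0.4062],
 [0.037, 1, -0.5222],
 [-0.4062, -0.5222, 1]]


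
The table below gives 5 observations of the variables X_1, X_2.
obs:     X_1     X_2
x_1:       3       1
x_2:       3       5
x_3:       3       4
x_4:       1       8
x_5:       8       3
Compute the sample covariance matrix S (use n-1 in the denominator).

Step 1 — column means:
  mean(X_1) = (3 + 3 + 3 + 1 + 8) / 5 = 18/5 = 3.6
  mean(X_2) = (1 + 5 + 4 + 8 + 3) / 5 = 21/5 = 4.2

Step 2 — sample covariance S[i,j] = (1/(n-1)) · Σ_k (x_{k,i} - mean_i) · (x_{k,j} - mean_j), with n-1 = 4.
  S[X_1,X_1] = ((-0.6)·(-0.6) + (-0.6)·(-0.6) + (-0.6)·(-0.6) + (-2.6)·(-2.6) + (4.4)·(4.4)) / 4 = 27.2/4 = 6.8
  S[X_1,X_2] = ((-0.6)·(-3.2) + (-0.6)·(0.8) + (-0.6)·(-0.2) + (-2.6)·(3.8) + (4.4)·(-1.2)) / 4 = -13.6/4 = -3.4
  S[X_2,X_2] = ((-3.2)·(-3.2) + (0.8)·(0.8) + (-0.2)·(-0.2) + (3.8)·(3.8) + (-1.2)·(-1.2)) / 4 = 26.8/4 = 6.7

S is symmetric (S[j,i] = S[i,j]). Assembling:

S = [[6.8, -3.4],
 [-3.4, 6.7]]


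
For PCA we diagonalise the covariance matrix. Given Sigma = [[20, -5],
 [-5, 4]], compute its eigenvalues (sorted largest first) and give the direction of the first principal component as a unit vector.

Step 1 — characteristic polynomial of 2×2 Sigma:
  det(Sigma - λI) = λ² - trace · λ + det = 0.
  trace = 20 + 4 = 24, det = 20·4 - (-5)² = 55.
Step 2 — discriminant:
  Δ = trace² - 4·det = 576 - 220 = 356.
Step 3 — eigenvalues:
  λ = (trace ± √Δ)/2 = (24 ± 18.868)/2,
  λ_1 = 21.434,  λ_2 = 2.566.

Step 4 — unit eigenvector for λ_1: solve (Sigma - λ_1 I)v = 0. First row:
  (20 - 21.434)·v_x + (-5)·v_y = 0, i.e. (-1.434)·v_x + (-5)·v_y = 0,
  so v ∝ (b, λ_1 - a) = (-5, 1.434); multiply by -1 so the first entry is positive: u = (5, -1.434).
  ||u|| = √((5)² + (-1.434)²) = √(27.0563) ≈ 5.2016,
  v_1 = u/||u|| ≈ (0.9612, -0.2757) (||v_1|| = 1).

λ_1 = 21.434,  λ_2 = 2.566;  v_1 ≈ (0.9612, -0.2757)


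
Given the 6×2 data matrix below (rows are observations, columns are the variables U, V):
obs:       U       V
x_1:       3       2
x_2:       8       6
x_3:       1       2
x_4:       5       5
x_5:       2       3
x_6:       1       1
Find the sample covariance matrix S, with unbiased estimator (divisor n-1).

Step 1 — column means:
  mean(U) = (3 + 8 + 1 + 5 + 2 + 1) / 6 = 20/6 = 3.3333
  mean(V) = (2 + 6 + 2 + 5 + 3 + 1) / 6 = 19/6 = 3.1667

Step 2 — sample covariance S[i,j] = (1/(n-1)) · Σ_k (x_{k,i} - mean_i) · (x_{k,j} - mean_j), with n-1 = 5.
  S[U,U] = ((-0.3333)·(-0.3333) + (4.6667)·(4.6667) + (-2.3333)·(-2.3333) + (1.6667)·(1.6667) + (-1.3333)·(-1.3333) + (-2.3333)·(-2.3333)) / 5 = 37.3333/5 = 7.4667
  S[U,V] = ((-0.3333)·(-1.1667) + (4.6667)·(2.8333) + (-2.3333)·(-1.1667) + (1.6667)·(1.8333) + (-1.3333)·(-0.1667) + (-2.3333)·(-2.1667)) / 5 = 24.6667/5 = 4.9333
  S[V,V] = ((-1.1667)·(-1.1667) + (2.8333)·(2.8333) + (-1.1667)·(-1.1667) + (1.8333)·(1.8333) + (-0.1667)·(-0.1667) + (-2.1667)·(-2.1667)) / 5 = 18.8333/5 = 3.7667

S is symmetric (S[j,i] = S[i,j]). Assembling:

S = [[7.4667, 4.9333],
 [4.9333, 3.7667]]


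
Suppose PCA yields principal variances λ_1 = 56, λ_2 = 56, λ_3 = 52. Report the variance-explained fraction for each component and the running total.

Step 1 — total variance = trace(Sigma) = Σ λ_i = 56 + 56 + 52 = 164.

Step 2 — fraction explained by component i = λ_i / Σ λ:
  PC1: 56/164 = 0.3415
  PC2: 56/164 = 0.3415
  PC3: 52/164 = 0.3171

Step 3 — cumulative fraction after k components = (λ_1 + ... + λ_k) / Σ λ:
  k = 1: 56/164 = 0.3415
  k = 2: (56 + 56)/164 = 112/164 = 0.6829
  k = 3: (56 + 56 + 52)/164 = 164/164 = 1

Summary (fraction, with percent):

explained: PC1 0.3415 (34.15%), PC2 0.3415 (34.15%), PC3 0.3171 (31.71%);  cumulative: 0.3415, 0.6829, 1


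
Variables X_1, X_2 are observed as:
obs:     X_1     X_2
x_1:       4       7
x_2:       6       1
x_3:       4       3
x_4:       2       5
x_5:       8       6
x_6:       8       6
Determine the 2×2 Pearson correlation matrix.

Step 1 — column means:
  mean(X_1) = (4 + 6 + 4 + 2 + 8 + 8) / 6 = 32/6 = 5.3333
  mean(X_2) = (7 + 1 + 3 + 5 + 6 + 6) / 6 = 28/6 = 4.6667

Step 2 — sample variances and covariances s[i,j] = (1/(n-1)) · Σ_k (x_{k,i} - mean_i) · (x_{k,j} - mean_j), with n-1 = 5:
  s[X_1,X_1] = ((-1.3333)·(-1.3333) + (0.6667)·(0.6667) + (-1.3333)·(-1.3333) + (-3.3333)·(-3.3333) + (2.6667)·(2.6667) + (2.6667)·(2.6667)) / 5 = 29.3333/5 = 5.8667
  s[X_1,X_2] = ((-1.3333)·(2.3333) + (0.6667)·(-3.6667) + (-1.3333)·(-1.6667) + (-3.3333)·(0.3333) + (2.6667)·(1.3333) + (2.6667)·(1.3333)) / 5 = 2.6667/5 = 0.5333
  s[X_2,X_2] = ((2.3333)·(2.3333) + (-3.6667)·(-3.6667) + (-1.6667)·(-1.6667) + (0.3333)·(0.3333) + (1.3333)·(1.3333) + (1.3333)·(1.3333)) / 5 = 25.3333/5 = 5.0667
  Sample standard deviations s_i = √(s[i,i]):
  s(X_1) = √(5.8667) = 2.4221
  s(X_2) = √(5.0667) = 2.2509

Step 3 — r_{ij} = s_{ij} / (s_i · s_j):
  r[X_1,X_1] = 1 (diagonal).
  r[X_1,X_2] = 0.5333 / (2.4221 · 2.2509) = 0.5333 / 5.452 = 0.0978
  r[X_2,X_2] = 1 (diagonal).

R is symmetric with unit diagonal. Assembling:

R = [[1, 0.0978],
 [0.0978, 1]]


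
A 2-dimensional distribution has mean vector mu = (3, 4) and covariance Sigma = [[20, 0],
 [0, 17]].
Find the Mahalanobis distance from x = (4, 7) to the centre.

Step 1 — centre the observation: (x - mu) = (1, 3).

Step 2 — invert Sigma. det(Sigma) = 20·17 - (0)² = 340.
  Sigma^{-1} = (1/det) · [[d, -b], [-b, a]] = [[0.05, 0],
 [0, 0.0588]].

Step 3 — form the quadratic (x - mu)^T · Sigma^{-1} · (x - mu):
  Sigma^{-1} · (x - mu) = (0.05, 0.1765).
  (x - mu)^T · [Sigma^{-1} · (x - mu)] = (1)·(0.05) + (3)·(0.1765) = 0.5794.

Step 4 — take square root: d = √(0.5794) ≈ 0.7612.

d(x, mu) = √(0.5794) ≈ 0.7612


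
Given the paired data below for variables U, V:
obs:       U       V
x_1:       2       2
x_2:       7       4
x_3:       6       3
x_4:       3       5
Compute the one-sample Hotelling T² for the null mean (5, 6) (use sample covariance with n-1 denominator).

Step 1 — sample mean vector:
  mean(U) = (2 + 7 + 6 + 3) / 4 = 18/4 = 4.5
  mean(V) = (2 + 4 + 3 + 5) / 4 = 14/4 = 3.5
  x̄ = (4.5, 3.5),  deviation x̄ - mu_0 = (4.5, 3.5) - (5, 6) = (-0.5, -2.5).

Step 2 — sample covariance matrix, S[i,j] = (1/(n-1)) · Σ_k (x_{k,i} - mean_i) · (x_{k,j} - mean_j), divisor n-1 = 3:
  S[U,U] = ((-2.5)·(-2.5) + (2.5)·(2.5) + (1.5)·(1.5) + (-1.5)·(-1.5)) / 3 = 17/3 = 5.6667
  S[U,V] = ((-2.5)·(-1.5) + (2.5)·(0.5) + (1.5)·(-0.5) + (-1.5)·(1.5)) / 3 = 2/3 = 0.6667
  S[V,V] = ((-1.5)·(-1.5) + (0.5)·(0.5) + (-0.5)·(-0.5) + (1.5)·(1.5)) / 3 = 5/3 = 1.6667
  S = [[5.6667, 0.6667],
 [0.6667, 1.6667]].

Step 3 — invert S. det(S) = 5.6667·1.6667 - (0.6667)² = 9.
  S^{-1} = (1/det) · [[d, -b], [-b, a]] = [[0.1852, -0.0741],
 [-0.0741, 0.6296]].

Step 4 — quadratic form (x̄ - mu_0)^T · S^{-1} · (x̄ - mu_0):
  S^{-1} · (x̄ - mu_0) = (0.0926, -1.537),
  (x̄ - mu_0)^T · [...] = (-0.5)·(0.0926) + (-2.5)·(-1.537) = 3.7963.

Step 5 — scale by n: T² = 4 · 3.7963 = 15.1852.

T² ≈ 15.1852


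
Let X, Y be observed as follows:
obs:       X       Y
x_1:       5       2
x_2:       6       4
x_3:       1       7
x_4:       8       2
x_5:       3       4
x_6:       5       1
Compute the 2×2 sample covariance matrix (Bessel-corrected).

Step 1 — column means:
  mean(X) = (5 + 6 + 1 + 8 + 3 + 5) / 6 = 28/6 = 4.6667
  mean(Y) = (2 + 4 + 7 + 2 + 4 + 1) / 6 = 20/6 = 3.3333

Step 2 — sample covariance S[i,j] = (1/(n-1)) · Σ_k (x_{k,i} - mean_i) · (x_{k,j} - mean_j), with n-1 = 5.
  S[X,X] = ((0.3333)·(0.3333) + (1.3333)·(1.3333) + (-3.6667)·(-3.6667) + (3.3333)·(3.3333) + (-1.6667)·(-1.6667) + (0.3333)·(0.3333)) / 5 = 29.3333/5 = 5.8667
  S[X,Y] = ((0.3333)·(-1.3333) + (1.3333)·(0.6667) + (-3.6667)·(3.6667) + (3.3333)·(-1.3333) + (-1.6667)·(0.6667) + (0.3333)·(-2.3333)) / 5 = -19.3333/5 = -3.8667
  S[Y,Y] = ((-1.3333)·(-1.3333) + (0.6667)·(0.6667) + (3.6667)·(3.6667) + (-1.3333)·(-1.3333) + (0.6667)·(0.6667) + (-2.3333)·(-2.3333)) / 5 = 23.3333/5 = 4.6667

S is symmetric (S[j,i] = S[i,j]). Assembling:

S = [[5.8667, -3.8667],
 [-3.8667, 4.6667]]


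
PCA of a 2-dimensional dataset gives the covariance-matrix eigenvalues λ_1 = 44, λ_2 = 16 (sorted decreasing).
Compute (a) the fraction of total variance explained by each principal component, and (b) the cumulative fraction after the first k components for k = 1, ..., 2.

Step 1 — total variance = trace(Sigma) = Σ λ_i = 44 + 16 = 60.

Step 2 — fraction explained by component i = λ_i / Σ λ:
  PC1: 44/60 = 0.7333
  PC2: 16/60 = 0.2667

Step 3 — cumulative fraction after k components = (λ_1 + ... + λ_k) / Σ λ:
  k = 1: 44/60 = 0.7333
  k = 2: (44 + 16)/60 = 60/60 = 1

Summary (fraction, with percent):

explained: PC1 0.7333 (73.33%), PC2 0.2667 (26.67%);  cumulative: 0.7333, 1


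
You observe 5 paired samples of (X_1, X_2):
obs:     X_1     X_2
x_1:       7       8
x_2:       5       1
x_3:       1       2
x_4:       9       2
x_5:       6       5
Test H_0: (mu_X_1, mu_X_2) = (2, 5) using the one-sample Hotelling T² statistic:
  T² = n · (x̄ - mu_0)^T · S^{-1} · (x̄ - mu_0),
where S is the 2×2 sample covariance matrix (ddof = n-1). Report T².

Step 1 — sample mean vector:
  mean(X_1) = (7 + 5 + 1 + 9 + 6) / 5 = 28/5 = 5.6
  mean(X_2) = (8 + 1 + 2 + 2 + 5) / 5 = 18/5 = 3.6
  x̄ = (5.6, 3.6),  deviation x̄ - mu_0 = (5.6, 3.6) - (2, 5) = (3.6, -1.4).

Step 2 — sample covariance matrix, S[i,j] = (1/(n-1)) · Σ_k (x_{k,i} - mean_i) · (x_{k,j} - mean_j), divisor n-1 = 4:
  S[X_1,X_1] = ((1.4)·(1.4) + (-0.6)·(-0.6) + (-4.6)·(-4.6) + (3.4)·(3.4) + (0.4)·(0.4)) / 4 = 35.2/4 = 8.8
  S[X_1,X_2] = ((1.4)·(4.4) + (-0.6)·(-2.6) + (-4.6)·(-1.6) + (3.4)·(-1.6) + (0.4)·(1.4)) / 4 = 10.2/4 = 2.55
  S[X_2,X_2] = ((4.4)·(4.4) + (-2.6)·(-2.6) + (-1.6)·(-1.6) + (-1.6)·(-1.6) + (1.4)·(1.4)) / 4 = 33.2/4 = 8.3
  S = [[8.8, 2.55],
 [2.55, 8.3]].

Step 3 — invert S. det(S) = 8.8·8.3 - (2.55)² = 66.5375.
  S^{-1} = (1/det) · [[d, -b], [-b, a]] = [[0.1247, -0.0383],
 [-0.0383, 0.1323]].

Step 4 — quadratic form (x̄ - mu_0)^T · S^{-1} · (x̄ - mu_0):
  S^{-1} · (x̄ - mu_0) = (0.5027, -0.3231),
  (x̄ - mu_0)^T · [...] = (3.6)·(0.5027) + (-1.4)·(-0.3231) = 2.2622.

Step 5 — scale by n: T² = 5 · 2.2622 = 11.3109.

T² ≈ 11.3109


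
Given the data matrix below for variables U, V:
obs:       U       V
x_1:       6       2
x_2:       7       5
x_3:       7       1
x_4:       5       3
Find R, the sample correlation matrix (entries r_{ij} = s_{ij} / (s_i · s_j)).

Step 1 — column means:
  mean(U) = (6 + 7 + 7 + 5) / 4 = 25/4 = 6.25
  mean(V) = (2 + 5 + 1 + 3) / 4 = 11/4 = 2.75

Step 2 — sample variances and covariances s[i,j] = (1/(n-1)) · Σ_k (x_{k,i} - mean_i) · (x_{k,j} - mean_j), with n-1 = 3:
  s[U,U] = ((-0.25)·(-0.25) + (0.75)·(0.75) + (0.75)·(0.75) + (-1.25)·(-1.25)) / 3 = 2.75/3 = 0.9167
  s[U,V] = ((-0.25)·(-0.75) + (0.75)·(2.25) + (0.75)·(-1.75) + (-1.25)·(0.25)) / 3 = 0.25/3 = 0.0833
  s[V,V] = ((-0.75)·(-0.75) + (2.25)·(2.25) + (-1.75)·(-1.75) + (0.25)·(0.25)) / 3 = 8.75/3 = 2.9167
  Sample standard deviations s_i = √(s[i,i]):
  s(U) = √(0.9167) = 0.9574
  s(V) = √(2.9167) = 1.7078

Step 3 — r_{ij} = s_{ij} / (s_i · s_j):
  r[U,U] = 1 (diagonal).
  r[U,V] = 0.0833 / (0.9574 · 1.7078) = 0.0833 / 1.6351 = 0.051
  r[V,V] = 1 (diagonal).

R is symmetric with unit diagonal. Assembling:

R = [[1, 0.051],
 [0.051, 1]]


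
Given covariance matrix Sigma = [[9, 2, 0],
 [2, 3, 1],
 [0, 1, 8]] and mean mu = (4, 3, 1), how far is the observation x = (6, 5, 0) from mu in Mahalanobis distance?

Step 1 — centre the observation: (x - mu) = (2, 2, -1).

Step 2 — invert Sigma (cofactor / det for 3×3, or solve directly):
  Sigma^{-1} = [[0.1314, -0.0914, 0.0114],
 [-0.0914, 0.4114, -0.0514],
 [0.0114, -0.0514, 0.1314]].

Step 3 — form the quadratic (x - mu)^T · Sigma^{-1} · (x - mu):
  Sigma^{-1} · (x - mu) = (0.0686, 0.6914, -0.2114).
  (x - mu)^T · [Sigma^{-1} · (x - mu)] = (2)·(0.0686) + (2)·(0.6914) + (-1)·(-0.2114) = 1.7314.

Step 4 — take square root: d = √(1.7314) ≈ 1.3158.

d(x, mu) = √(1.7314) ≈ 1.3158


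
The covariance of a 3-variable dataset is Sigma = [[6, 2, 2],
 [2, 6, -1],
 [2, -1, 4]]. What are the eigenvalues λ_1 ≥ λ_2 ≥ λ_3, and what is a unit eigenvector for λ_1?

Step 1 — characteristic polynomial p(λ) = det(λI - Sigma) = λ³ - tr·λ² + c_1·λ - det, where tr = trace, c_1 = sum of the principal 2×2 minors, det = det(Sigma):
  tr = 6 + 6 + 4 = 16,
  c_1 = (6·6 - (2)²) + (6·4 - (2)²) + (6·4 - (-1)²) = 32 + 20 + 23 = 75,
  det = 6·(6·4 - (-1)²) - (2)·((2)·4 - (-1)·(2)) + (2)·((2)·(-1) - 6·(2)) = 6·(23) - (2)·(10) + (2)·(-14) = 90.
  So p(λ) = λ³ - 16λ² + 75λ - 90.
Step 2 — look for an integer root (rational root theorem: any rational root is an integer divisor of 90). Testing λ = 6:
  p(6) = 216 - 576 + 450 - 90 = 0  ✓
  Dividing out (λ - 6): p(λ) = (λ - 6)(λ² - 10λ + 15).
Step 3 — remaining eigenvalues from the quadratic λ² - 10λ + 15 = 0:
  Δ = 10² - 4·15 = 100 - 60 = 40,  λ = (10 ± √40)/2 = (10 ± 6.3246)/2 ≈ 8.1623 or 1.8377.
  Sorted: λ_1 = 8.1623,  λ_2 = 6,  λ_3 = 1.8377  (check: sum = 16 = tr ✓).

Step 4 — unit eigenvector for λ_1 ≈ 8.1623: v spans the null space of (Sigma - λ_1 I), whose rows are
  r_1 = (-2.1623, 2, 2),  r_2 = (2, -2.1623, -1),  r_3 = (2, -1, -4.1623).
  v is orthogonal to every row, so take v ∝ r_1 × r_2 = ((2)·(-1) - (2)·(-2.1623), (2)·(2) - (-2.1623)·(-1), (-2.1623)·(-2.1623) - (2)·(2)) ≈ (2.3246, 1.8377, 0.6754).
  Let u = (2.3246, 1.8377, 0.6754).
  ||u|| = √((2.3246)² + (1.8377)² + (0.6754)²) = √(9.237) ≈ 3.0392,  v_1 = u/||u|| ≈ (0.7648, 0.6047, 0.2222) (||v_1|| = 1).

λ_1 = 8.1623,  λ_2 = 6,  λ_3 = 1.8377;  v_1 ≈ (0.7648, 0.6047, 0.2222)


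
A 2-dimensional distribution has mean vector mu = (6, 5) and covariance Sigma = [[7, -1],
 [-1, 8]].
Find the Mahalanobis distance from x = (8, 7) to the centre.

Step 1 — centre the observation: (x - mu) = (2, 2).

Step 2 — invert Sigma. det(Sigma) = 7·8 - (-1)² = 55.
  Sigma^{-1} = (1/det) · [[d, -b], [-b, a]] = [[0.1455, 0.0182],
 [0.0182, 0.1273]].

Step 3 — form the quadratic (x - mu)^T · Sigma^{-1} · (x - mu):
  Sigma^{-1} · (x - mu) = (0.3273, 0.2909).
  (x - mu)^T · [Sigma^{-1} · (x - mu)] = (2)·(0.3273) + (2)·(0.2909) = 1.2364.

Step 4 — take square root: d = √(1.2364) ≈ 1.1119.

d(x, mu) = √(1.2364) ≈ 1.1119


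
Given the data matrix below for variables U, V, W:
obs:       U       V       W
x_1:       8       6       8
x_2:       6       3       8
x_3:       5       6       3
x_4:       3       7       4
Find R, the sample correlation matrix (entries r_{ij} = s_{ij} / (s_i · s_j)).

Step 1 — column means:
  mean(U) = (8 + 6 + 5 + 3) / 4 = 22/4 = 5.5
  mean(V) = (6 + 3 + 6 + 7) / 4 = 22/4 = 5.5
  mean(W) = (8 + 8 + 3 + 4) / 4 = 23/4 = 5.75

Step 2 — sample variances and covariances s[i,j] = (1/(n-1)) · Σ_k (x_{k,i} - mean_i) · (x_{k,j} - mean_j), with n-1 = 3:
  s[U,U] = ((2.5)·(2.5) + (0.5)·(0.5) + (-0.5)·(-0.5) + (-2.5)·(-2.5)) / 3 = 13/3 = 4.3333
  s[U,V] = ((2.5)·(0.5) + (0.5)·(-2.5) + (-0.5)·(0.5) + (-2.5)·(1.5)) / 3 = -4/3 = -1.3333
  s[U,W] = ((2.5)·(2.25) + (0.5)·(2.25) + (-0.5)·(-2.75) + (-2.5)·(-1.75)) / 3 = 12.5/3 = 4.1667
  s[V,V] = ((0.5)·(0.5) + (-2.5)·(-2.5) + (0.5)·(0.5) + (1.5)·(1.5)) / 3 = 9/3 = 3
  s[V,W] = ((0.5)·(2.25) + (-2.5)·(2.25) + (0.5)·(-2.75) + (1.5)·(-1.75)) / 3 = -8.5/3 = -2.8333
  s[W,W] = ((2.25)·(2.25) + (2.25)·(2.25) + (-2.75)·(-2.75) + (-1.75)·(-1.75)) / 3 = 20.75/3 = 6.9167
  Sample standard deviations s_i = √(s[i,i]):
  s(U) = √(4.3333) = 2.0817
  s(V) = √(3) = 1.7321
  s(W) = √(6.9167) = 2.63

Step 3 — r_{ij} = s_{ij} / (s_i · s_j):
  r[U,U] = 1 (diagonal).
  r[U,V] = -1.3333 / (2.0817 · 1.7321) = -1.3333 / 3.6056 = -0.3698
  r[U,W] = 4.1667 / (2.0817 · 2.63) = 4.1667 / 5.4747 = 0.7611
  r[V,V] = 1 (diagonal).
  r[V,W] = -2.8333 / (1.7321 · 2.63) = -2.8333 / 4.5552 = -0.622
  r[W,W] = 1 (diagonal).

R is symmetric with unit diagonal. Assembling:

R = [[1, -0.3698, 0.7611],
 [-0.3698, 1, -0.622],
 [0.7611, -0.622, 1]]
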